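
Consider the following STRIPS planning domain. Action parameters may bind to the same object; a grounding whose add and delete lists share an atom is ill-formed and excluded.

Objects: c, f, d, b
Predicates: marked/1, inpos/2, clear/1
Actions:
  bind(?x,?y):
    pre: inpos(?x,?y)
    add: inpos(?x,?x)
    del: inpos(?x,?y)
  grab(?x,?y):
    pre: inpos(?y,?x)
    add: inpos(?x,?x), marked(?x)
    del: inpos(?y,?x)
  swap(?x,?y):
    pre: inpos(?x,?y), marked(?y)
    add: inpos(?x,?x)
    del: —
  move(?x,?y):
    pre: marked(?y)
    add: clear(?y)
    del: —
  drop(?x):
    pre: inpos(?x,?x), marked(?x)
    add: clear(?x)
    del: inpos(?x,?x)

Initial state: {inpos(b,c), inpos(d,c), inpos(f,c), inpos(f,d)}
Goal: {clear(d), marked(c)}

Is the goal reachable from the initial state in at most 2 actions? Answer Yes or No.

1. grab(c,f)  →  {inpos(b,c), inpos(c,c), inpos(d,c), inpos(f,d), marked(c)}
2. grab(d,f)  →  {inpos(b,c), inpos(c,c), inpos(d,c), inpos(d,d), marked(c), marked(d)}
3. move(c,d)  →  {clear(d), inpos(b,c), inpos(c,c), inpos(d,c), inpos(d,d), marked(c), marked(d)}
optimal plan length = 3; 3 > 2

No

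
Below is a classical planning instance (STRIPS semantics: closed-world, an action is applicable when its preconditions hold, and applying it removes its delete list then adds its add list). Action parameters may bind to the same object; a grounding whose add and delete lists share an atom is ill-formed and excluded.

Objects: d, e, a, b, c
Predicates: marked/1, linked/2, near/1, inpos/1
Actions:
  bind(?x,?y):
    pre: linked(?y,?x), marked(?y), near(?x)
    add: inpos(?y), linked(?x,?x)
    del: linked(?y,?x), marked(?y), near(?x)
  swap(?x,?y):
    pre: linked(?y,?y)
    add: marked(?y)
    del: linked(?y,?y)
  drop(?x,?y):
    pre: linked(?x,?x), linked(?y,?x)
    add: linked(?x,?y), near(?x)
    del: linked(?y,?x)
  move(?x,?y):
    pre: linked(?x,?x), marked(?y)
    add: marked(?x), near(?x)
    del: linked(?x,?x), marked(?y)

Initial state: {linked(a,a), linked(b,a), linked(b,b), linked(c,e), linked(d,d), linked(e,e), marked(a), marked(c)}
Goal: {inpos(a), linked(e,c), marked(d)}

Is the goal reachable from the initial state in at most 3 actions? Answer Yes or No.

No

1. swap(d,d)  →  {linked(a,a), linked(b,a), linked(b,b), linked(c,e), linked(e,e), marked(a), marked(c), marked(d)}
2. drop(e,c)  →  {linked(a,a), linked(b,a), linked(b,b), linked(e,c), linked(e,e), marked(a), marked(c), marked(d), near(e)}
3. drop(a,b)  →  {linked(a,a), linked(a,b), linked(b,b), linked(e,c), linked(e,e), marked(a), marked(c), marked(d), near(a), near(e)}
4. move(b,c)  →  {linked(a,a), linked(a,b), linked(e,c), linked(e,e), marked(a), marked(b), marked(d), near(a), near(b), near(e)}
5. bind(b,a)  →  {inpos(a), linked(a,a), linked(b,b), linked(e,c), linked(e,e), marked(b), marked(d), near(a), near(e)}
optimal plan length = 5; 5 > 3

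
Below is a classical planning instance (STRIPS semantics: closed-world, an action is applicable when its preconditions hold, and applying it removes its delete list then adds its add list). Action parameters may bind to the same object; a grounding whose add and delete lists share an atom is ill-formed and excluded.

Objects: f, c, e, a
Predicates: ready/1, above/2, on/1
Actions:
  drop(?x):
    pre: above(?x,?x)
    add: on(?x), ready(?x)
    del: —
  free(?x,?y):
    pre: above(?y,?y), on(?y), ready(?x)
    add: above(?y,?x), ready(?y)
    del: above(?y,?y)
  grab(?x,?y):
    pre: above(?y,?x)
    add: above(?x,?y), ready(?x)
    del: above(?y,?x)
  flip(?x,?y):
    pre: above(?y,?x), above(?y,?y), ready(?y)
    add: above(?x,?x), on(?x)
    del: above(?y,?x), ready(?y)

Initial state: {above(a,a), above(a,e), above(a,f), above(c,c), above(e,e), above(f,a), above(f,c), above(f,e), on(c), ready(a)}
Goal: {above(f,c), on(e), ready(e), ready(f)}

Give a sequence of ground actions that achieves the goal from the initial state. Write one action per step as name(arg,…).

1. drop(e)  →  {above(a,a), above(a,e), above(a,f), above(c,c), above(e,e), above(f,a), above(f,c), above(f,e), on(c), on(e), ready(a), ready(e)}
2. grab(f,a)  →  {above(a,a), above(a,e), above(c,c), above(e,e), above(f,a), above(f,c), above(f,e), on(c), on(e), ready(a), ready(e), ready(f)}

drop(e); grab(f,a)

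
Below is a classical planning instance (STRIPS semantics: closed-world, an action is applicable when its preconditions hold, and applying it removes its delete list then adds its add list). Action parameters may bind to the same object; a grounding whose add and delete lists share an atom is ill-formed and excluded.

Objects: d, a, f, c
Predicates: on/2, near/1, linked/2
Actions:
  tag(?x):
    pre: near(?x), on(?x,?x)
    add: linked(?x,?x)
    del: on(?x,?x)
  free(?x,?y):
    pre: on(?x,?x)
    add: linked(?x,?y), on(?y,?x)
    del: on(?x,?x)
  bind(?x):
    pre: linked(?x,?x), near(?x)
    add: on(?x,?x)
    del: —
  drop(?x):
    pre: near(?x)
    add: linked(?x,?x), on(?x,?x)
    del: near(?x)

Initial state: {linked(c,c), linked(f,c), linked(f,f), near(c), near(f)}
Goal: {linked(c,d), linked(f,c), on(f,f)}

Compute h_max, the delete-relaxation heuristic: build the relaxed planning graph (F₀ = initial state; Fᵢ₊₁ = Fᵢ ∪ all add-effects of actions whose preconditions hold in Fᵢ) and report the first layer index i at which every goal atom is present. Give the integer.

F0 = init (5 atoms)
F1 = F0 ∪ {on(c,c), on(f,f)}  (7 atoms)
F2 = F1 ∪ {linked(c,a), linked(c,d), linked(c,f), linked(f,a), linked(f,d), on(a,c), on(a,f), on(c,f), on(d,c), on(d,f), on(f,c)}  (18 atoms)
goal ⊆ F2  ⇒  h_max = 2

2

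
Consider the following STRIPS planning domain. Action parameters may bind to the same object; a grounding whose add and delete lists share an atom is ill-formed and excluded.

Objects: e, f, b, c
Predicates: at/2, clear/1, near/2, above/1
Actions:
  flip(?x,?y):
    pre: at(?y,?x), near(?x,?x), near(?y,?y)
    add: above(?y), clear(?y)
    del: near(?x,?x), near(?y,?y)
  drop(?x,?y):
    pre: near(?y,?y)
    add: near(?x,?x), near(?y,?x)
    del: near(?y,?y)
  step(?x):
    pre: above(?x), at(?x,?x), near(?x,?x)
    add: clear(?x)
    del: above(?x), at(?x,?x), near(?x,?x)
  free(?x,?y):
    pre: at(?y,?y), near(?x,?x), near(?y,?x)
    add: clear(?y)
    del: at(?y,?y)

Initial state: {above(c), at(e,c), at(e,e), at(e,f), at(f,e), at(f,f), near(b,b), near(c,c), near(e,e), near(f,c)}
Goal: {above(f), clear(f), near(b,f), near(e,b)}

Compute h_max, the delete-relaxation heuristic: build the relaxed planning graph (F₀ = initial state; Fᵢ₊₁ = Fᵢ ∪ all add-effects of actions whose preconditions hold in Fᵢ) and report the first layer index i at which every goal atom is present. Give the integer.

2

F0 = init (10 atoms)
F1 = F0 ∪ {above(e), clear(e), clear(f), near(b,c), near(b,e), near(b,f), near(c,b), near(c,e), near(c,f), near(e,b), near(e,c), near(e,f), near(f,f)}  (23 atoms)
F2 = F1 ∪ {above(f), near(f,b), near(f,e)}  (26 atoms)
goal ⊆ F2  ⇒  h_max = 2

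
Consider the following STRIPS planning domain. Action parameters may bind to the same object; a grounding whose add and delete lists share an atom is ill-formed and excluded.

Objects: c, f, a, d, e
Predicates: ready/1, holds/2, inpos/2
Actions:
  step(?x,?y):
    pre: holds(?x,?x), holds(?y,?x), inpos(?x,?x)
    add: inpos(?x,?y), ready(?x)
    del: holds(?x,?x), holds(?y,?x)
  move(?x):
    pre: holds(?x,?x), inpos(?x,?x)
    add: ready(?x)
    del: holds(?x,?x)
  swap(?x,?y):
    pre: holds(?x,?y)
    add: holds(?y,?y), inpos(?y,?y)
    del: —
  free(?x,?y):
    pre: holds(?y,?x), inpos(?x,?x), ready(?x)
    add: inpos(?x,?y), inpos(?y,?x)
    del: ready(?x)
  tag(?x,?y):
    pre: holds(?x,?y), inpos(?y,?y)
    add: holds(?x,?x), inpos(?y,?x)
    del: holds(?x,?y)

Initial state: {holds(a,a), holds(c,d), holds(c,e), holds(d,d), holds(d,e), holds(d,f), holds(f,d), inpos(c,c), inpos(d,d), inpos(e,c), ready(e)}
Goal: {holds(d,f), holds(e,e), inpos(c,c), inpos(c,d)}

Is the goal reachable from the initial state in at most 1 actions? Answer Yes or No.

No

1. step(d,f)  →  {holds(a,a), holds(c,d), holds(c,e), holds(d,e), holds(d,f), inpos(c,c), inpos(d,d), inpos(d,f), inpos(e,c), ready(d), ready(e)}
2. swap(c,e)  →  {holds(a,a), holds(c,d), holds(c,e), holds(d,e), holds(d,f), holds(e,e), inpos(c,c), inpos(d,d), inpos(d,f), inpos(e,c), inpos(e,e), ready(d), ready(e)}
3. free(d,c)  →  {holds(a,a), holds(c,d), holds(c,e), holds(d,e), holds(d,f), holds(e,e), inpos(c,c), inpos(c,d), inpos(d,c), inpos(d,d), inpos(d,f), inpos(e,c), inpos(e,e), ready(e)}
optimal plan length = 3; 3 > 1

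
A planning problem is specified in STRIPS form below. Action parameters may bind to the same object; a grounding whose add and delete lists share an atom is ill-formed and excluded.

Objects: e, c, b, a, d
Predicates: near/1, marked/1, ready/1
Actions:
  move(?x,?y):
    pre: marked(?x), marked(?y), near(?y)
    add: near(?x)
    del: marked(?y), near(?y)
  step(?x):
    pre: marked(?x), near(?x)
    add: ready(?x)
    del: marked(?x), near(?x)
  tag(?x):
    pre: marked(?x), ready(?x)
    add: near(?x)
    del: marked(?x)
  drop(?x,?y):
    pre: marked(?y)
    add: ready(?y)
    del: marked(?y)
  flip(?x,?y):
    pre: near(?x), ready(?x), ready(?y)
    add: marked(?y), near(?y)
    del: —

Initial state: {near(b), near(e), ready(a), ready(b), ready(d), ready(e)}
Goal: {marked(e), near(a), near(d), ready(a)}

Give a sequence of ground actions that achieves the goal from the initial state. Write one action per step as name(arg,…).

1. flip(e,e)  →  {marked(e), near(b), near(e), ready(a), ready(b), ready(d), ready(e)}
2. flip(e,a)  →  {marked(a), marked(e), near(a), near(b), near(e), ready(a), ready(b), ready(d), ready(e)}
3. flip(e,d)  →  {marked(a), marked(d), marked(e), near(a), near(b), near(d), near(e), ready(a), ready(b), ready(d), ready(e)}

flip(e,e); flip(e,a); flip(e,d)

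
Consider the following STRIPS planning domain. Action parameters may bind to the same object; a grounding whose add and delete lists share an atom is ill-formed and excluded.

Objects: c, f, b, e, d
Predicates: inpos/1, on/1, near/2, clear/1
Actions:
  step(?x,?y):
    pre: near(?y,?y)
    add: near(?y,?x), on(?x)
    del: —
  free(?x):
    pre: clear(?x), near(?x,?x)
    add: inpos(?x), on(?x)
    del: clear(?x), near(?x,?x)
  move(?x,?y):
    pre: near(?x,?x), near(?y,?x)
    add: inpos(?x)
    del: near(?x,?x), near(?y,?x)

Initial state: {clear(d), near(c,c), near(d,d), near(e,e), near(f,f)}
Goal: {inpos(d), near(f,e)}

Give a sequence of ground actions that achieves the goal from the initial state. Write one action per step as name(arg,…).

step(e,f); free(d)

1. step(e,f)  →  {clear(d), near(c,c), near(d,d), near(e,e), near(f,e), near(f,f), on(e)}
2. free(d)  →  {inpos(d), near(c,c), near(e,e), near(f,e), near(f,f), on(d), on(e)}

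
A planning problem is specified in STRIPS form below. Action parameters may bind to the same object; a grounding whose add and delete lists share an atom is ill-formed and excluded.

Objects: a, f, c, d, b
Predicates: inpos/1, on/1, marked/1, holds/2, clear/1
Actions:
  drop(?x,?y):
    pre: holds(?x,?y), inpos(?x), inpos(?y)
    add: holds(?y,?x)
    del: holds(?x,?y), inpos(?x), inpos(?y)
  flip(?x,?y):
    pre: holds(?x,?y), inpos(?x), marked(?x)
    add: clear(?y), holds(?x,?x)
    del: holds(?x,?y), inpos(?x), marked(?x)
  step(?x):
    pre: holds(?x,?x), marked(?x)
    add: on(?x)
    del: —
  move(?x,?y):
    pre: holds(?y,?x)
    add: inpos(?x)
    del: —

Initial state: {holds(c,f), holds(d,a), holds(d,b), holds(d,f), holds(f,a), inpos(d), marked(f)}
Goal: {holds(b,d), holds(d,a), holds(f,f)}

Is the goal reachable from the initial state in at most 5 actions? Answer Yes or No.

1. move(f,c)  →  {holds(c,f), holds(d,a), holds(d,b), holds(d,f), holds(f,a), inpos(d), inpos(f), marked(f)}
2. flip(f,a)  →  {clear(a), holds(c,f), holds(d,a), holds(d,b), holds(d,f), holds(f,f), inpos(d)}
3. move(b,d)  →  {clear(a), holds(c,f), holds(d,a), holds(d,b), holds(d,f), holds(f,f), inpos(b), inpos(d)}
4. drop(d,b)  →  {clear(a), holds(b,d), holds(c,f), holds(d,a), holds(d,f), holds(f,f)}
optimal plan length = 4; 4 ≤ 5

Yes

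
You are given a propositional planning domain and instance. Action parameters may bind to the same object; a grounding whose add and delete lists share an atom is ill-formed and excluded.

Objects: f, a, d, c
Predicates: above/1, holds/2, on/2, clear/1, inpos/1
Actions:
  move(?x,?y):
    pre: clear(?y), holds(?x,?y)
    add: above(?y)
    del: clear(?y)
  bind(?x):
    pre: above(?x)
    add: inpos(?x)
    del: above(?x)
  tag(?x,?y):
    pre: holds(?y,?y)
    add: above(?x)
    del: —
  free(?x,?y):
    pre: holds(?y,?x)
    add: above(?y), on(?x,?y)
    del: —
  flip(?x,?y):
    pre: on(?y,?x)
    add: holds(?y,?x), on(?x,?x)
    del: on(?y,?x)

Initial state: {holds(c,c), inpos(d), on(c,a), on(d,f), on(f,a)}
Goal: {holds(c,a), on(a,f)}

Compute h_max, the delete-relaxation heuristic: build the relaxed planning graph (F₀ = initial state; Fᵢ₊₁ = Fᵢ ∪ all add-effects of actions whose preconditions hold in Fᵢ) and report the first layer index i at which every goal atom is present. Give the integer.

F0 = init (5 atoms)
F1 = F0 ∪ {above(a), above(c), above(d), above(f), holds(c,a), holds(d,f), holds(f,a), on(a,a), on(c,c), on(f,f)}  (15 atoms)
F2 = F1 ∪ {inpos(a), inpos(c), inpos(f), on(a,c), on(a,f), on(f,d)}  (21 atoms)
goal ⊆ F2  ⇒  h_max = 2

2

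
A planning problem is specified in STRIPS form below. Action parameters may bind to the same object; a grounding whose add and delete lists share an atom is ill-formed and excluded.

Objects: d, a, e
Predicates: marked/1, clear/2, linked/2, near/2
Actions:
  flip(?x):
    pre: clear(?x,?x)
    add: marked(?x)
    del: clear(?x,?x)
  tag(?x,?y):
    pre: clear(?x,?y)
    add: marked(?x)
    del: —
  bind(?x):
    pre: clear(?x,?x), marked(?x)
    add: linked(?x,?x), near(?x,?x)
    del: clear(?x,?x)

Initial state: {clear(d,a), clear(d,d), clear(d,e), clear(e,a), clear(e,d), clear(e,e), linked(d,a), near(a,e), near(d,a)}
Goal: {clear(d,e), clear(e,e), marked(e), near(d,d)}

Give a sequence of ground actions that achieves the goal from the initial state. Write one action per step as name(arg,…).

tag(d,d); tag(e,d); bind(d)

1. tag(d,d)  →  {clear(d,a), clear(d,d), clear(d,e), clear(e,a), clear(e,d), clear(e,e), linked(d,a), marked(d), near(a,e), near(d,a)}
2. tag(e,d)  →  {clear(d,a), clear(d,d), clear(d,e), clear(e,a), clear(e,d), clear(e,e), linked(d,a), marked(d), marked(e), near(a,e), near(d,a)}
3. bind(d)  →  {clear(d,a), clear(d,e), clear(e,a), clear(e,d), clear(e,e), linked(d,a), linked(d,d), marked(d), marked(e), near(a,e), near(d,a), near(d,d)}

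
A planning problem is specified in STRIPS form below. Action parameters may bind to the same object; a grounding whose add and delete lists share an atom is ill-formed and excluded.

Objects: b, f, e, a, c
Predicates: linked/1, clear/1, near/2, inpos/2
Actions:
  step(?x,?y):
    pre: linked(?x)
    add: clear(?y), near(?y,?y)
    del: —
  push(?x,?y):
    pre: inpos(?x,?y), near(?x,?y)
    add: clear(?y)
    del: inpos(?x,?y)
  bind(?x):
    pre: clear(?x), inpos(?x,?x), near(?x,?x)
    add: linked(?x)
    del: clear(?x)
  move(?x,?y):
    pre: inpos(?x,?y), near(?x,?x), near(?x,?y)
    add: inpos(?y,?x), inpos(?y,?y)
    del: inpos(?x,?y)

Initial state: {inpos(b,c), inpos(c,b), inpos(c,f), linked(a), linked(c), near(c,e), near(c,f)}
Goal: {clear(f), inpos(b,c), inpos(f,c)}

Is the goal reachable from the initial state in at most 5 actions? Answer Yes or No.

1. step(a,f)  →  {clear(f), inpos(b,c), inpos(c,b), inpos(c,f), linked(a), linked(c), near(c,e), near(c,f), near(f,f)}
2. step(a,c)  →  {clear(c), clear(f), inpos(b,c), inpos(c,b), inpos(c,f), linked(a), linked(c), near(c,c), near(c,e), near(c,f), near(f,f)}
3. move(c,f)  →  {clear(c), clear(f), inpos(b,c), inpos(c,b), inpos(f,c), inpos(f,f), linked(a), linked(c), near(c,c), near(c,e), near(c,f), near(f,f)}
optimal plan length = 3; 3 ≤ 5

Yes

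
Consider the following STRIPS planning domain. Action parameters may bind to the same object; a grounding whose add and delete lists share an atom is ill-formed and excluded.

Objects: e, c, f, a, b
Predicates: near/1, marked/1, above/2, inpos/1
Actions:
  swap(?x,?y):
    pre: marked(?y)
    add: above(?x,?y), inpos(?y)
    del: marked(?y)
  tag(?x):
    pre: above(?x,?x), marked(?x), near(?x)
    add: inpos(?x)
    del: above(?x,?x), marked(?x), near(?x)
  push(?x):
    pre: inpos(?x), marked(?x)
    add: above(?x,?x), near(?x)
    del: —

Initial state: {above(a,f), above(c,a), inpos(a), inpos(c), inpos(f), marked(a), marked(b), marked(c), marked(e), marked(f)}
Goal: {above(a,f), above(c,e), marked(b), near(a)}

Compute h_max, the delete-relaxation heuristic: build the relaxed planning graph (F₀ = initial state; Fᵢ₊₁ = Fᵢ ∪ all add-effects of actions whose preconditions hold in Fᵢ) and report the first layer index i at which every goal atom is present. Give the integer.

1

F0 = init (10 atoms)
F1 = F0 ∪ {above(a,a), above(a,b), above(a,c), above(a,e), above(b,a), above(b,b), above(b,c), above(b,e), above(b,f), above(c,b), above(c,c), above(c,e), above(c,f), above(e,a), above(e,b), above(e,c), above(e,e), above(e,f), above(f,a), above(f,b), above(f,c), above(f,e), above(f,f), inpos(b), inpos(e), near(a), near(c), near(f)}  (38 atoms)
goal ⊆ F1  ⇒  h_max = 1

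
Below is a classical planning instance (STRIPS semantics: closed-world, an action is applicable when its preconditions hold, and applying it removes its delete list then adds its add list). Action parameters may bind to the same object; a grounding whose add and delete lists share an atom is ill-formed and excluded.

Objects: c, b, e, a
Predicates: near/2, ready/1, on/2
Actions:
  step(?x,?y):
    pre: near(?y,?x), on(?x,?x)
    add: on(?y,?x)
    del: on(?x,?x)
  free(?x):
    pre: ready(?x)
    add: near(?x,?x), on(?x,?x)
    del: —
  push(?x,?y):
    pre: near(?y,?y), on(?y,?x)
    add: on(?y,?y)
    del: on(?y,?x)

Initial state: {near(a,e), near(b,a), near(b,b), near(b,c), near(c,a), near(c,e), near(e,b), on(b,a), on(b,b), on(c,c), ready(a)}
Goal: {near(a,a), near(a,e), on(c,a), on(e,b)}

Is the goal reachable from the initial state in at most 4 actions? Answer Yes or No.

Yes

1. step(b,e)  →  {near(a,e), near(b,a), near(b,b), near(b,c), near(c,a), near(c,e), near(e,b), on(b,a), on(c,c), on(e,b), ready(a)}
2. free(a)  →  {near(a,a), near(a,e), near(b,a), near(b,b), near(b,c), near(c,a), near(c,e), near(e,b), on(a,a), on(b,a), on(c,c), on(e,b), ready(a)}
3. step(a,c)  →  {near(a,a), near(a,e), near(b,a), near(b,b), near(b,c), near(c,a), near(c,e), near(e,b), on(b,a), on(c,a), on(c,c), on(e,b), ready(a)}
optimal plan length = 3; 3 ≤ 4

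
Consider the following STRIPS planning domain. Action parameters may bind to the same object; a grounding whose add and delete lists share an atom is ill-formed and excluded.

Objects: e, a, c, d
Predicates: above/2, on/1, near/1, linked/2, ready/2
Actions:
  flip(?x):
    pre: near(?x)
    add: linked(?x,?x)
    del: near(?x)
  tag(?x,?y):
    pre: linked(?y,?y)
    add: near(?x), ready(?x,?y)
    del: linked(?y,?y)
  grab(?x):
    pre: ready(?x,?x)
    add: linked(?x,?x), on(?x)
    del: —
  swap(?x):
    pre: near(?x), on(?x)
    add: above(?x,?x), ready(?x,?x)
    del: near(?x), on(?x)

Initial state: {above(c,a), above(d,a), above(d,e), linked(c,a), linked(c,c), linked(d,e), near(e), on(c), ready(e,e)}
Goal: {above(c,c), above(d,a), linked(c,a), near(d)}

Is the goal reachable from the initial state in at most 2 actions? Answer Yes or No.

1. flip(e)  →  {above(c,a), above(d,a), above(d,e), linked(c,a), linked(c,c), linked(d,e), linked(e,e), on(c), ready(e,e)}
2. tag(c,e)  →  {above(c,a), above(d,a), above(d,e), linked(c,a), linked(c,c), linked(d,e), near(c), on(c), ready(c,e), ready(e,e)}
3. tag(d,c)  →  {above(c,a), above(d,a), above(d,e), linked(c,a), linked(d,e), near(c), near(d), on(c), ready(c,e), ready(d,c), ready(e,e)}
4. swap(c)  →  {above(c,a), above(c,c), above(d,a), above(d,e), linked(c,a), linked(d,e), near(d), ready(c,c), ready(c,e), ready(d,c), ready(e,e)}
optimal plan length = 4; 4 > 2

No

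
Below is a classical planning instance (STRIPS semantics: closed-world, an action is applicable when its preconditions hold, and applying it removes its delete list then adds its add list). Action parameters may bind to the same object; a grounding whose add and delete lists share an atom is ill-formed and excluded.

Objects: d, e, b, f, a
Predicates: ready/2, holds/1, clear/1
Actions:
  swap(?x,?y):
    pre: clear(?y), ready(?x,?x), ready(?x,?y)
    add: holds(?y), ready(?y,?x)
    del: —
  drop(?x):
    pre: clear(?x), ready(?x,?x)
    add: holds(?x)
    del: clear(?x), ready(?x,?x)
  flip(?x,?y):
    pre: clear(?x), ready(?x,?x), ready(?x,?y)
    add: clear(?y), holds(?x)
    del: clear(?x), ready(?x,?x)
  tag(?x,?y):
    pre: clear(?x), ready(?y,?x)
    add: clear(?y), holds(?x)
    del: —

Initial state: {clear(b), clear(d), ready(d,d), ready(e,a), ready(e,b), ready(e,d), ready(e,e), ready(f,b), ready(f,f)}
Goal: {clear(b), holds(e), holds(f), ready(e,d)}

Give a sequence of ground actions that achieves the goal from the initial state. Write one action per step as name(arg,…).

tag(d,e); swap(e,e); tag(b,f); swap(f,f)

1. tag(d,e)  →  {clear(b), clear(d), clear(e), holds(d), ready(d,d), ready(e,a), ready(e,b), ready(e,d), ready(e,e), ready(f,b), ready(f,f)}
2. swap(e,e)  →  {clear(b), clear(d), clear(e), holds(d), holds(e), ready(d,d), ready(e,a), ready(e,b), ready(e,d), ready(e,e), ready(f,b), ready(f,f)}
3. tag(b,f)  →  {clear(b), clear(d), clear(e), clear(f), holds(b), holds(d), holds(e), ready(d,d), ready(e,a), ready(e,b), ready(e,d), ready(e,e), ready(f,b), ready(f,f)}
4. swap(f,f)  →  {clear(b), clear(d), clear(e), clear(f), holds(b), holds(d), holds(e), holds(f), ready(d,d), ready(e,a), ready(e,b), ready(e,d), ready(e,e), ready(f,b), ready(f,f)}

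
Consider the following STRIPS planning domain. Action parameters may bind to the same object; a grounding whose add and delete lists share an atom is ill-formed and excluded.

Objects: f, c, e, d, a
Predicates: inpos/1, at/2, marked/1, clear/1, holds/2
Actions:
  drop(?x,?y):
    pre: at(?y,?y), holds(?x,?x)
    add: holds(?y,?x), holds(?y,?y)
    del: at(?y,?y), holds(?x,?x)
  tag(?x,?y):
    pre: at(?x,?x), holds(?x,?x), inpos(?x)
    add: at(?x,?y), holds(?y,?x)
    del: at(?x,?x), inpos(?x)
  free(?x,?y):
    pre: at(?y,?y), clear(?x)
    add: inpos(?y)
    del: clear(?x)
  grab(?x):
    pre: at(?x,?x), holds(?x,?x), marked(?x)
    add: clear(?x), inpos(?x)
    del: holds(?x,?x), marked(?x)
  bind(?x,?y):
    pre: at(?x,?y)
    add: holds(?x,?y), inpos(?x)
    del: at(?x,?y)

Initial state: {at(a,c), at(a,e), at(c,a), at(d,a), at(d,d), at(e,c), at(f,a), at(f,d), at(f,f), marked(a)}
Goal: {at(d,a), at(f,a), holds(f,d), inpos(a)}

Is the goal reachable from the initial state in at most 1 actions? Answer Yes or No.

No

1. bind(f,d)  →  {at(a,c), at(a,e), at(c,a), at(d,a), at(d,d), at(e,c), at(f,a), at(f,f), holds(f,d), inpos(f), marked(a)}
2. bind(a,c)  →  {at(a,e), at(c,a), at(d,a), at(d,d), at(e,c), at(f,a), at(f,f), holds(a,c), holds(f,d), inpos(a), inpos(f), marked(a)}
optimal plan length = 2; 2 > 1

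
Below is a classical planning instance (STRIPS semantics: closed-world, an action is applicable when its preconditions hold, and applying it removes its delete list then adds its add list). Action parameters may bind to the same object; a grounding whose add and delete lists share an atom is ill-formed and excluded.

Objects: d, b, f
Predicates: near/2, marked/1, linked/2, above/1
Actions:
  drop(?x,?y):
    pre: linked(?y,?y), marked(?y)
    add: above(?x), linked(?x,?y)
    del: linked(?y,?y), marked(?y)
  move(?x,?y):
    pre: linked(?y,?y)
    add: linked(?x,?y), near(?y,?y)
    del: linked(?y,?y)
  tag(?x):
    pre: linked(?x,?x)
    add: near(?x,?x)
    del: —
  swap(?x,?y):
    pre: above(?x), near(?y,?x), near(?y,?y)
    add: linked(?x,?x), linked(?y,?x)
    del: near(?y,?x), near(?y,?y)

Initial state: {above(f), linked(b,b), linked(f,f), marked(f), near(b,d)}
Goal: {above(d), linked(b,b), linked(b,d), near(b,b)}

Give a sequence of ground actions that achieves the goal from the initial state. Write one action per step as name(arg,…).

drop(d,f); tag(b); swap(d,b); tag(b)

1. drop(d,f)  →  {above(d), above(f), linked(b,b), linked(d,f), near(b,d)}
2. tag(b)  →  {above(d), above(f), linked(b,b), linked(d,f), near(b,b), near(b,d)}
3. swap(d,b)  →  {above(d), above(f), linked(b,b), linked(b,d), linked(d,d), linked(d,f)}
4. tag(b)  →  {above(d), above(f), linked(b,b), linked(b,d), linked(d,d), linked(d,f), near(b,b)}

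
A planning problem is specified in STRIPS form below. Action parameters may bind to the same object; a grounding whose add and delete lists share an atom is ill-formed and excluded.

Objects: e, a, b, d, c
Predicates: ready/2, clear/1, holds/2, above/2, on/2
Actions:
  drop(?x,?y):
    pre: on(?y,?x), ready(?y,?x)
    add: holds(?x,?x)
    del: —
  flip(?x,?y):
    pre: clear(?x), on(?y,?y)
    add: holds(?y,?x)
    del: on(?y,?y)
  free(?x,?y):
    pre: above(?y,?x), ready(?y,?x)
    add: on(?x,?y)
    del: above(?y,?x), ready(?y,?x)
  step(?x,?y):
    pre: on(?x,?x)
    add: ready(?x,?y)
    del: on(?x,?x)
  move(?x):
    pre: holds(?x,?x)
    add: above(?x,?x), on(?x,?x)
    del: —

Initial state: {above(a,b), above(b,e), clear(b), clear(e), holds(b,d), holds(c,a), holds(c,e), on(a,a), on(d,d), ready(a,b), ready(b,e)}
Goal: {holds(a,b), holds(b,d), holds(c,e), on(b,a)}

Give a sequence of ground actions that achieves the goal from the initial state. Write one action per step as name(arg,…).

1. flip(b,a)  →  {above(a,b), above(b,e), clear(b), clear(e), holds(a,b), holds(b,d), holds(c,a), holds(c,e), on(d,d), ready(a,b), ready(b,e)}
2. free(b,a)  →  {above(b,e), clear(b), clear(e), holds(a,b), holds(b,d), holds(c,a), holds(c,e), on(b,a), on(d,d), ready(b,e)}

flip(b,a); free(b,a)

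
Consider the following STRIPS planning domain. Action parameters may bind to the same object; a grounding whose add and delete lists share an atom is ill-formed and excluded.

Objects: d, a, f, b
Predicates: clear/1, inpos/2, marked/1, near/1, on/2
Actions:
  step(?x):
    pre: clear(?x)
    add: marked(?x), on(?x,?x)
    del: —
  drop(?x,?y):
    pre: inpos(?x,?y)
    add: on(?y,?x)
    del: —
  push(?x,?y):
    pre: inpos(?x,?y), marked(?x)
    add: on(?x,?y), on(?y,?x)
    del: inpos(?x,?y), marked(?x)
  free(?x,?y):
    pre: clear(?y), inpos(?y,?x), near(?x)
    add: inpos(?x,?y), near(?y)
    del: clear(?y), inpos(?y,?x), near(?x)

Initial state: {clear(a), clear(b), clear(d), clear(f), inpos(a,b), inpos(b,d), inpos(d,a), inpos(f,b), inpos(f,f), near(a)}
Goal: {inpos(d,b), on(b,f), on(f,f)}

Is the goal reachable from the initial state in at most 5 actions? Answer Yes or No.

Yes

1. step(f)  →  {clear(a), clear(b), clear(d), clear(f), inpos(a,b), inpos(b,d), inpos(d,a), inpos(f,b), inpos(f,f), marked(f), near(a), on(f,f)}
2. drop(f,b)  →  {clear(a), clear(b), clear(d), clear(f), inpos(a,b), inpos(b,d), inpos(d,a), inpos(f,b), inpos(f,f), marked(f), near(a), on(b,f), on(f,f)}
3. free(a,d)  →  {clear(a), clear(b), clear(f), inpos(a,b), inpos(a,d), inpos(b,d), inpos(f,b), inpos(f,f), marked(f), near(d), on(b,f), on(f,f)}
4. free(d,b)  →  {clear(a), clear(f), inpos(a,b), inpos(a,d), inpos(d,b), inpos(f,b), inpos(f,f), marked(f), near(b), on(b,f), on(f,f)}
optimal plan length = 4; 4 ≤ 5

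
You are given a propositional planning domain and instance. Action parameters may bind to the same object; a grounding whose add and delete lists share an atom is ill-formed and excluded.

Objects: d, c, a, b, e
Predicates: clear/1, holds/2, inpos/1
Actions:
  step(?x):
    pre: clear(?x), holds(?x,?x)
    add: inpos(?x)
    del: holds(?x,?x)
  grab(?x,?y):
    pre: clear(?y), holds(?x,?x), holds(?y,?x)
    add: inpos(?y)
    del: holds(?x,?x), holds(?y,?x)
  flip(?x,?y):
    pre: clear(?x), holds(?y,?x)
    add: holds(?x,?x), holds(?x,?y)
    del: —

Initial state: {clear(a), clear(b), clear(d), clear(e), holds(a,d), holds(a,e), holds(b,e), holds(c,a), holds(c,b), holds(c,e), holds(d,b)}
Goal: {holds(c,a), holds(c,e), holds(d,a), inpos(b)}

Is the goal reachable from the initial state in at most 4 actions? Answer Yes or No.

Yes

1. flip(d,a)  →  {clear(a), clear(b), clear(d), clear(e), holds(a,d), holds(a,e), holds(b,e), holds(c,a), holds(c,b), holds(c,e), holds(d,a), holds(d,b), holds(d,d)}
2. flip(b,d)  →  {clear(a), clear(b), clear(d), clear(e), holds(a,d), holds(a,e), holds(b,b), holds(b,d), holds(b,e), holds(c,a), holds(c,b), holds(c,e), holds(d,a), holds(d,b), holds(d,d)}
3. step(b)  →  {clear(a), clear(b), clear(d), clear(e), holds(a,d), holds(a,e), holds(b,d), holds(b,e), holds(c,a), holds(c,b), holds(c,e), holds(d,a), holds(d,b), holds(d,d), inpos(b)}
optimal plan length = 3; 3 ≤ 4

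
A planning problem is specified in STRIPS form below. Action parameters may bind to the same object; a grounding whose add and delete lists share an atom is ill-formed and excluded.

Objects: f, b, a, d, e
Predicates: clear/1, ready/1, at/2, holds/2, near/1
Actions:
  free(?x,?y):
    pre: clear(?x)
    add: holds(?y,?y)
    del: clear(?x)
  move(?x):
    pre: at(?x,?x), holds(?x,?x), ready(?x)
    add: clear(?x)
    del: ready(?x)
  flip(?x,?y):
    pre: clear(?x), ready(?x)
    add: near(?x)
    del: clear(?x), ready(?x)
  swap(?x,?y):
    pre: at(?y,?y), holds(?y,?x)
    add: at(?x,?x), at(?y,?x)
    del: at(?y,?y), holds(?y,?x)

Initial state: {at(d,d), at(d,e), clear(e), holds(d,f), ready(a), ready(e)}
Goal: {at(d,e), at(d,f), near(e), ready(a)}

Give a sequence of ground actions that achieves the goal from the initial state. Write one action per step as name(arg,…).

1. flip(e,f)  →  {at(d,d), at(d,e), holds(d,f), near(e), ready(a)}
2. swap(f,d)  →  {at(d,e), at(d,f), at(f,f), near(e), ready(a)}

flip(e,f); swap(f,d)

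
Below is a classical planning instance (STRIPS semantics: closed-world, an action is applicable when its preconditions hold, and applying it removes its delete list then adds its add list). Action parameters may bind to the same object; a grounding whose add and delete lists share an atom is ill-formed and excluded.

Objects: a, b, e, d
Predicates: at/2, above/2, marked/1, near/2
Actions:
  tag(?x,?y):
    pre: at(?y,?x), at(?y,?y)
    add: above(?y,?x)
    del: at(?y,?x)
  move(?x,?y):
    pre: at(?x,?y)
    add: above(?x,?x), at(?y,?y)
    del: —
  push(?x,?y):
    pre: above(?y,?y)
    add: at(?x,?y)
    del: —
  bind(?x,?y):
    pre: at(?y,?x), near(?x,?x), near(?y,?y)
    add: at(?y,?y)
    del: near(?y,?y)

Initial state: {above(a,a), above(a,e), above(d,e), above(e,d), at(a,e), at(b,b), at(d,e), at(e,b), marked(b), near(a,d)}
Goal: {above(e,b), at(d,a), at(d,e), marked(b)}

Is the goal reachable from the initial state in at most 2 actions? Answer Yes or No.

No

1. move(a,e)  →  {above(a,a), above(a,e), above(d,e), above(e,d), at(a,e), at(b,b), at(d,e), at(e,b), at(e,e), marked(b), near(a,d)}
2. tag(b,e)  →  {above(a,a), above(a,e), above(d,e), above(e,b), above(e,d), at(a,e), at(b,b), at(d,e), at(e,e), marked(b), near(a,d)}
3. push(d,a)  →  {above(a,a), above(a,e), above(d,e), above(e,b), above(e,d), at(a,e), at(b,b), at(d,a), at(d,e), at(e,e), marked(b), near(a,d)}
optimal plan length = 3; 3 > 2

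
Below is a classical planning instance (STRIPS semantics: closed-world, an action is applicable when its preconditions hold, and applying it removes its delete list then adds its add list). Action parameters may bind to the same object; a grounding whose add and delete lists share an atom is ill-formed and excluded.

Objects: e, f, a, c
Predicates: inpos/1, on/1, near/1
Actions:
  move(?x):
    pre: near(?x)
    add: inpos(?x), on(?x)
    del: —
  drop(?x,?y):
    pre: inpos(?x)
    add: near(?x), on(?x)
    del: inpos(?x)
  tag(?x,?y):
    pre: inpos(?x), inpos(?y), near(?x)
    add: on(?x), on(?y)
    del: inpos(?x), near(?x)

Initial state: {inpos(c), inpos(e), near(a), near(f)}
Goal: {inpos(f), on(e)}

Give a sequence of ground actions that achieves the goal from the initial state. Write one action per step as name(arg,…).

1. move(f)  →  {inpos(c), inpos(e), inpos(f), near(a), near(f), on(f)}
2. drop(e,e)  →  {inpos(c), inpos(f), near(a), near(e), near(f), on(e), on(f)}

move(f); drop(e,e)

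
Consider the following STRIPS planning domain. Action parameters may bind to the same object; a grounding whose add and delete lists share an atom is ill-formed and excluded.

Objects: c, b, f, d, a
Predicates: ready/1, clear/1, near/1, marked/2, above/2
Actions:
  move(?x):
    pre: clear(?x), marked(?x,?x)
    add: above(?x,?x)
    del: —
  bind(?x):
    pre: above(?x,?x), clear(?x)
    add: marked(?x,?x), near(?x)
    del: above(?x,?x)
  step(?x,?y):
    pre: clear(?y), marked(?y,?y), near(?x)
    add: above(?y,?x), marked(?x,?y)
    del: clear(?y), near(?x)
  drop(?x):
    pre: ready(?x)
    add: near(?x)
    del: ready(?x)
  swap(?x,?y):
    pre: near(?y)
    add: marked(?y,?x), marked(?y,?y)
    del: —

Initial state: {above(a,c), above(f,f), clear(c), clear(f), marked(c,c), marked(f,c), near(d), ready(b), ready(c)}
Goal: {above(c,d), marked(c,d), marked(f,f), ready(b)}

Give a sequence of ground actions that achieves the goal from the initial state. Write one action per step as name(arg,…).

bind(f); step(d,c); drop(c); swap(d,c)

1. bind(f)  →  {above(a,c), clear(c), clear(f), marked(c,c), marked(f,c), marked(f,f), near(d), near(f), ready(b), ready(c)}
2. step(d,c)  →  {above(a,c), above(c,d), clear(f), marked(c,c), marked(d,c), marked(f,c), marked(f,f), near(f), ready(b), ready(c)}
3. drop(c)  →  {above(a,c), above(c,d), clear(f), marked(c,c), marked(d,c), marked(f,c), marked(f,f), near(c), near(f), ready(b)}
4. swap(d,c)  →  {above(a,c), above(c,d), clear(f), marked(c,c), marked(c,d), marked(d,c), marked(f,c), marked(f,f), near(c), near(f), ready(b)}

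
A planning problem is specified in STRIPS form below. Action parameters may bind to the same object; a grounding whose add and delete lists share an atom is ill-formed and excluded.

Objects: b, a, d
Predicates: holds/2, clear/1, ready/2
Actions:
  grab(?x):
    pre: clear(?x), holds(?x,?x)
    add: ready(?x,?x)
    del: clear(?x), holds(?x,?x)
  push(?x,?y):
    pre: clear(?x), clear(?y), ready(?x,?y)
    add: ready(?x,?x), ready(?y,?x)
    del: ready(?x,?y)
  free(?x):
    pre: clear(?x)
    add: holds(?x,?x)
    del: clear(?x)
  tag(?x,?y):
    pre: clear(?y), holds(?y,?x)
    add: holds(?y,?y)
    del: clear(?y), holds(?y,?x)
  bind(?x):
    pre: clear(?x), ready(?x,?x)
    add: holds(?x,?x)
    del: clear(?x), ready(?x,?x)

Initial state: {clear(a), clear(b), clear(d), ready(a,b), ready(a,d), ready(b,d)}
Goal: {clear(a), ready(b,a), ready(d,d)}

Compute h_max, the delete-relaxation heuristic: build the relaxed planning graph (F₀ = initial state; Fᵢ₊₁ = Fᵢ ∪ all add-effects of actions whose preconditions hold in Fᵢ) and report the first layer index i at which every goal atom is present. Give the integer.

F0 = init (6 atoms)
F1 = F0 ∪ {holds(a,a), holds(b,b), holds(d,d), ready(a,a), ready(b,a), ready(b,b), ready(d,a), ready(d,b)}  (14 atoms)
F2 = F1 ∪ {ready(d,d)}  (15 atoms)
goal ⊆ F2  ⇒  h_max = 2

2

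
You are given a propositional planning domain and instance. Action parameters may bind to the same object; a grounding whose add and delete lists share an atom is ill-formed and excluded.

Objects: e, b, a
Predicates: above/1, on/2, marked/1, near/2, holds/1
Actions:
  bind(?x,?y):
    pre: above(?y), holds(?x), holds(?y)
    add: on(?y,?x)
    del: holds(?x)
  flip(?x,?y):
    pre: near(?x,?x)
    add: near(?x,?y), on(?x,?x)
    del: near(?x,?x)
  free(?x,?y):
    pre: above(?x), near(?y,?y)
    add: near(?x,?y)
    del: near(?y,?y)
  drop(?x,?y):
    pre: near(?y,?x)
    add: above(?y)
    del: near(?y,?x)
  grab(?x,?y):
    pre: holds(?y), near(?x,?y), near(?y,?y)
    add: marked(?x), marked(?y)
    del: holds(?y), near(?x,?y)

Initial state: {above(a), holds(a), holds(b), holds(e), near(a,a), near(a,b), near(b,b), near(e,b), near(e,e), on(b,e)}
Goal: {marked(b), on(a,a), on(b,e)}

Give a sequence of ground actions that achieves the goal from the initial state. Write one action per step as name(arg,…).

1. bind(a,a)  →  {above(a), holds(b), holds(e), near(a,a), near(a,b), near(b,b), near(e,b), near(e,e), on(a,a), on(b,e)}
2. grab(e,b)  →  {above(a), holds(e), marked(b), marked(e), near(a,a), near(a,b), near(b,b), near(e,e), on(a,a), on(b,e)}

bind(a,a); grab(e,b)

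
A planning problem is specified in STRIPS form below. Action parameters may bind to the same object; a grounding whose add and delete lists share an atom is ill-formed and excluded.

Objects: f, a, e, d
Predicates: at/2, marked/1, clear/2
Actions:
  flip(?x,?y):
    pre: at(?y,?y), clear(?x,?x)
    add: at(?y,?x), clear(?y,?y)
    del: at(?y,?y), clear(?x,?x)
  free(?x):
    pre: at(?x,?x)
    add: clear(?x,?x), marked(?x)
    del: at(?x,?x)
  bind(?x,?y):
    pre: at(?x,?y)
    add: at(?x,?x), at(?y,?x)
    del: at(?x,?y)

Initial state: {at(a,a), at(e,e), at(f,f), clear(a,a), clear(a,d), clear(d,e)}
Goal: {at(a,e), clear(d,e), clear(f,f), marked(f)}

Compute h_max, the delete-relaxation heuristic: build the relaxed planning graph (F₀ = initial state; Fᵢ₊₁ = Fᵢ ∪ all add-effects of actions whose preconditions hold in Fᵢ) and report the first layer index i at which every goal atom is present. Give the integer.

2

F0 = init (6 atoms)
F1 = F0 ∪ {at(e,a), at(f,a), clear(e,e), clear(f,f), marked(a), marked(e), marked(f)}  (13 atoms)
F2 = F1 ∪ {at(a,e), at(a,f), at(e,f), at(f,e)}  (17 atoms)
goal ⊆ F2  ⇒  h_max = 2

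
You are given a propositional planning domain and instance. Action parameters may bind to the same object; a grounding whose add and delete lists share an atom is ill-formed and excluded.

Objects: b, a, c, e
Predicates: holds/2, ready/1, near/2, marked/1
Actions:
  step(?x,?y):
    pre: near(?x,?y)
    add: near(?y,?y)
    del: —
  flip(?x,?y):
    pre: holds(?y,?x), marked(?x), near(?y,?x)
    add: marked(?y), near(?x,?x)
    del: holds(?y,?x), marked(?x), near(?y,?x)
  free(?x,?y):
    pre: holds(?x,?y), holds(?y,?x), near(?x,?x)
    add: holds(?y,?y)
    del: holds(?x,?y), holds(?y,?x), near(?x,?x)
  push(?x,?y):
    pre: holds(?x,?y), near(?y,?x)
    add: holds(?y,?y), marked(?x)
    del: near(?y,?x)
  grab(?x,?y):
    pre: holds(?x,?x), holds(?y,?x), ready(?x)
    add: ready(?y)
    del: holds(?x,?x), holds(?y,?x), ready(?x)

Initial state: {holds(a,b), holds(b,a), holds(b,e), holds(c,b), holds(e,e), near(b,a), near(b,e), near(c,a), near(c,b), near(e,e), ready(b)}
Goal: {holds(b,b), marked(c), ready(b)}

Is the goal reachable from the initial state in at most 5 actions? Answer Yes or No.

1. step(c,b)  →  {holds(a,b), holds(b,a), holds(b,e), holds(c,b), holds(e,e), near(b,a), near(b,b), near(b,e), near(c,a), near(c,b), near(e,e), ready(b)}
2. push(a,b)  →  {holds(a,b), holds(b,a), holds(b,b), holds(b,e), holds(c,b), holds(e,e), marked(a), near(b,b), near(b,e), near(c,a), near(c,b), near(e,e), ready(b)}
3. push(b,b)  →  {holds(a,b), holds(b,a), holds(b,b), holds(b,e), holds(c,b), holds(e,e), marked(a), marked(b), near(b,e), near(c,a), near(c,b), near(e,e), ready(b)}
4. flip(b,c)  →  {holds(a,b), holds(b,a), holds(b,b), holds(b,e), holds(e,e), marked(a), marked(c), near(b,b), near(b,e), near(c,a), near(e,e), ready(b)}
optimal plan length = 4; 4 ≤ 5

Yes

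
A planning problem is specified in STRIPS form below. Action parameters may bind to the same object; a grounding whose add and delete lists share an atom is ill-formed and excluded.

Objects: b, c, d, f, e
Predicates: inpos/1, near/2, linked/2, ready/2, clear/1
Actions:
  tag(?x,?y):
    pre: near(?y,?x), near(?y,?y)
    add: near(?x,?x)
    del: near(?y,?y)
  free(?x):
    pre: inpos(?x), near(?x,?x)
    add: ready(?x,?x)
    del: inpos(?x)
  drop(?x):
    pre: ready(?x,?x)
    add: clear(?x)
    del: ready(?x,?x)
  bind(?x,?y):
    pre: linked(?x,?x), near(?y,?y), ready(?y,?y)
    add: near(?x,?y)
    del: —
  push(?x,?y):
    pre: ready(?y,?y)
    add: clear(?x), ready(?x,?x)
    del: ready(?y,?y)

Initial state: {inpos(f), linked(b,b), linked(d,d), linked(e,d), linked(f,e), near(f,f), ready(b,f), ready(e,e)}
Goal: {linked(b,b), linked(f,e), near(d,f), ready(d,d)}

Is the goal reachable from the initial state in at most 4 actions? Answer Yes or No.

1. free(f)  →  {linked(b,b), linked(d,d), linked(e,d), linked(f,e), near(f,f), ready(b,f), ready(e,e), ready(f,f)}
2. bind(d,f)  →  {linked(b,b), linked(d,d), linked(e,d), linked(f,e), near(d,f), near(f,f), ready(b,f), ready(e,e), ready(f,f)}
3. push(d,f)  →  {clear(d), linked(b,b), linked(d,d), linked(e,d), linked(f,e), near(d,f), near(f,f), ready(b,f), ready(d,d), ready(e,e)}
optimal plan length = 3; 3 ≤ 4

Yes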